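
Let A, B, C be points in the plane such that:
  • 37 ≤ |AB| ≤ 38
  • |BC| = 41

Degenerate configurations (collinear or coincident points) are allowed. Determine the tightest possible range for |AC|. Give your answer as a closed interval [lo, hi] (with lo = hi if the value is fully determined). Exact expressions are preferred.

|AB| ∈ [37, 38]
|BC| ∈ {41}
|AC| ∈ [3, 79]

|AC| ∈ [3, 79]  (≈ [3.0000, 79.0000])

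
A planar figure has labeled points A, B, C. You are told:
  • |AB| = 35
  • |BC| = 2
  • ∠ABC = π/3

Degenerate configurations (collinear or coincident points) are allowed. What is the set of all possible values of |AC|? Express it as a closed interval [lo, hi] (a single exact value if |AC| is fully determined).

|AB| ∈ {35}
|BC| ∈ {2}
|AC| ∈ {√(1159)}

|AC| = √(1159)  (≈ 34.0441)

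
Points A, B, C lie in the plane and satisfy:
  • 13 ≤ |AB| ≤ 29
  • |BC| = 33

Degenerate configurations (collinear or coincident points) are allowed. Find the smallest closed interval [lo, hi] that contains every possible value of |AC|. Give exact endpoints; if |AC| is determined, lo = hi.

|AB| ∈ [13, 29]
|BC| ∈ {33}
|AC| ∈ [4, 62]

|AC| ∈ [4, 62]  (≈ [4.0000, 62.0000])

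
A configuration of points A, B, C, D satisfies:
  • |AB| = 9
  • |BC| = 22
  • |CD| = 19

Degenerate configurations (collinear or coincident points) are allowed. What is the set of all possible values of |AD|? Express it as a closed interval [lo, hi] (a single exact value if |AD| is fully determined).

|AD| ∈ [0, 50]  (≈ [0.0000, 50.0000])

|AB| ∈ {9}
|BC| ∈ {22}
|CD| ∈ {19}
|AC| ∈ [13, 31]
|BD| ∈ [3, 41]
|AD| ∈ [0, 50]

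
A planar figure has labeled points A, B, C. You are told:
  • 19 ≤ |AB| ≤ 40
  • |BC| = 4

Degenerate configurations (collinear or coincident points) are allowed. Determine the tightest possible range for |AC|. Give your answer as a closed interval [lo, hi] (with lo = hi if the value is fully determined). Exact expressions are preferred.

|AC| ∈ [15, 44]  (≈ [15.0000, 44.0000])

|AB| ∈ [19, 40]
|BC| ∈ {4}
|AC| ∈ [15, 44]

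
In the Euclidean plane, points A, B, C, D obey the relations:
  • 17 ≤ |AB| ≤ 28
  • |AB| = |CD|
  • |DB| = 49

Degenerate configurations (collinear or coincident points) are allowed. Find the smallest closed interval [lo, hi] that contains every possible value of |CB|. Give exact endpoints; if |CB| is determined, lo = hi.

|CB| ∈ [21, 77]  (≈ [21.0000, 77.0000])

|AB| ∈ [17, 28]
|BD| ∈ {49}
|CD| ∈ [17, 28]
|AD| ∈ [21, 77]
|BC| ∈ [21, 77]
|AC| ∈ [0, 105]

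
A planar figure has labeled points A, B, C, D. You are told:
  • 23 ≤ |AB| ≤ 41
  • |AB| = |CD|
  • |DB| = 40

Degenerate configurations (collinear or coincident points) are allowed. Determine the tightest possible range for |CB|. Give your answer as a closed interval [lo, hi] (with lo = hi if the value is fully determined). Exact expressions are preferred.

|AB| ∈ [23, 41]
|BD| ∈ {40}
|CD| ∈ [23, 41]
|AD| ∈ [0, 81]
|BC| ∈ [0, 81]
|AC| ∈ [0, 122]

|CB| ∈ [0, 81]  (≈ [0.0000, 81.0000])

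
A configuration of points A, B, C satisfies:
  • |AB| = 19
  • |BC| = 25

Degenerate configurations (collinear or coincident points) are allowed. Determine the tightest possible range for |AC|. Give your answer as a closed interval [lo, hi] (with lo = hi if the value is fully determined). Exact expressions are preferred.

|AB| ∈ {19}
|BC| ∈ {25}
|AC| ∈ [6, 44]

|AC| ∈ [6, 44]  (≈ [6.0000, 44.0000])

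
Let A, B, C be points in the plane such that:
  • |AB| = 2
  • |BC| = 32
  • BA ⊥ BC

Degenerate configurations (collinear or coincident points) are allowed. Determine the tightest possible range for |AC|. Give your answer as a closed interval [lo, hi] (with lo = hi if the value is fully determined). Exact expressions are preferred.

|AB| ∈ {2}
|BC| ∈ {32}
|AC| ∈ {2·√(257)}

|AC| = 2·√(257)  (≈ 32.0624)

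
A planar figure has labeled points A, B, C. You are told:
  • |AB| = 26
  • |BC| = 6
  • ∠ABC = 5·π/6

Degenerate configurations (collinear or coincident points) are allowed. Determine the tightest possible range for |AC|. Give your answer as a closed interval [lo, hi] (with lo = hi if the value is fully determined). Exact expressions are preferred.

|AC| = 2·√(39·√(3) + 178)  (≈ 31.3401)

|AB| ∈ {26}
|BC| ∈ {6}
|AC| ∈ {2·√(39·√(3) + 178)}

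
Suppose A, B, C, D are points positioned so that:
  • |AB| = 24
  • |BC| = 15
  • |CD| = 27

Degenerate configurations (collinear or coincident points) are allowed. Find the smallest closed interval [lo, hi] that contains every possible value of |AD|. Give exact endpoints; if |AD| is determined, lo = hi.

|AB| ∈ {24}
|BC| ∈ {15}
|CD| ∈ {27}
|AC| ∈ [9, 39]
|BD| ∈ [12, 42]
|AD| ∈ [0, 66]

|AD| ∈ [0, 66]  (≈ [0.0000, 66.0000])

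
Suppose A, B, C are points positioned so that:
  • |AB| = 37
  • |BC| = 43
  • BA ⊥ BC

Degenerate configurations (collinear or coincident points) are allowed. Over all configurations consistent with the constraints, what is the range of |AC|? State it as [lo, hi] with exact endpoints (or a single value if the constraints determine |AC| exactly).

|AC| = √(3218)  (≈ 56.7274)

|AB| ∈ {37}
|BC| ∈ {43}
|AC| ∈ {√(3218)}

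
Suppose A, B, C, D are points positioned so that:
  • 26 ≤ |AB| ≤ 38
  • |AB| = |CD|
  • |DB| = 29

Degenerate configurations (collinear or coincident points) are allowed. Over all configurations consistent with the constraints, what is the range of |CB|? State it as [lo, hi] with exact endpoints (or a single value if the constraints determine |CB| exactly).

|CB| ∈ [0, 67]  (≈ [0.0000, 67.0000])

|AB| ∈ [26, 38]
|BD| ∈ {29}
|CD| ∈ [26, 38]
|AD| ∈ [0, 67]
|BC| ∈ [0, 67]
|AC| ∈ [0, 105]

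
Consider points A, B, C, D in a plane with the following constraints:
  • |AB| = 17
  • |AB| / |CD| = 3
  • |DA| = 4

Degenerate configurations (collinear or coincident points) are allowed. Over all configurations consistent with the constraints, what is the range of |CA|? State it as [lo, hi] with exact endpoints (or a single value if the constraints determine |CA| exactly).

|CA| ∈ [5/3, 29/3]  (≈ [1.6667, 9.6667])

|AB| ∈ {17}
|AD| ∈ {4}
|CD| ∈ {17/3}
|BD| ∈ [13, 21]
|AC| ∈ [5/3, 29/3]
|BC| ∈ [22/3, 80/3]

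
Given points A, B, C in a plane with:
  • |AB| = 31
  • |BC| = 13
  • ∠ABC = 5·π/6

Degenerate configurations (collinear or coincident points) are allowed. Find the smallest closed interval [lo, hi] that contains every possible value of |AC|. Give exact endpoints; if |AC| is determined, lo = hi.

|AC| = √(403·√(3) + 1130)  (≈ 42.7553)

|AB| ∈ {31}
|BC| ∈ {13}
|AC| ∈ {√(403·√(3) + 1130)}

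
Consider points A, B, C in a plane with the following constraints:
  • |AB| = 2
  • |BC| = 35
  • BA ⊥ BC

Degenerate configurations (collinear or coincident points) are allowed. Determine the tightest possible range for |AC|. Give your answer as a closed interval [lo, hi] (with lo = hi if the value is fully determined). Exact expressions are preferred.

|AB| ∈ {2}
|BC| ∈ {35}
|AC| ∈ {√(1229)}

|AC| = √(1229)  (≈ 35.0571)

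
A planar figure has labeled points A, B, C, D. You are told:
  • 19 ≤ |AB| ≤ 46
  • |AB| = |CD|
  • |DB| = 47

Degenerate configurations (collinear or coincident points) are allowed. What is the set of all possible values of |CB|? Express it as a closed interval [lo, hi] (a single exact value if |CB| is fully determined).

|CB| ∈ [1, 93]  (≈ [1.0000, 93.0000])

|AB| ∈ [19, 46]
|BD| ∈ {47}
|CD| ∈ [19, 46]
|AD| ∈ [1, 93]
|BC| ∈ [1, 93]
|AC| ∈ [0, 139]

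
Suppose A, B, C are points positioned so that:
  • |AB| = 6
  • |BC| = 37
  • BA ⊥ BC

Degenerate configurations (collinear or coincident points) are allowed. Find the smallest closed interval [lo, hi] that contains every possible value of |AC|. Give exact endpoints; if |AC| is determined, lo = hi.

|AC| = √(1405)  (≈ 37.4833)

|AB| ∈ {6}
|BC| ∈ {37}
|AC| ∈ {√(1405)}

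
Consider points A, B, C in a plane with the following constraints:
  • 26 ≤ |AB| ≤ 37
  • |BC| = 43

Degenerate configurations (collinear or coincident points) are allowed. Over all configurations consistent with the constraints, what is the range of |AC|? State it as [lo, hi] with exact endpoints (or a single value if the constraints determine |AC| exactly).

|AC| ∈ [6, 80]  (≈ [6.0000, 80.0000])

|AB| ∈ [26, 37]
|BC| ∈ {43}
|AC| ∈ [6, 80]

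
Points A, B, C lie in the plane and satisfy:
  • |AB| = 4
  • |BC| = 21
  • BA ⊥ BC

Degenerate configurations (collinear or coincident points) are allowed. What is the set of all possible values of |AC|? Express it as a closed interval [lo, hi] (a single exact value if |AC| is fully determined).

|AB| ∈ {4}
|BC| ∈ {21}
|AC| ∈ {√(457)}

|AC| = √(457)  (≈ 21.3776)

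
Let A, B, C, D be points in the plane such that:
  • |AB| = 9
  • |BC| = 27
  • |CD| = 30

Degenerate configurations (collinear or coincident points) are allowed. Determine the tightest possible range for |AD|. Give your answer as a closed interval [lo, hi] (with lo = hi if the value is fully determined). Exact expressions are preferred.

|AB| ∈ {9}
|BC| ∈ {27}
|CD| ∈ {30}
|AC| ∈ [18, 36]
|BD| ∈ [3, 57]
|AD| ∈ [0, 66]

|AD| ∈ [0, 66]  (≈ [0.0000, 66.0000])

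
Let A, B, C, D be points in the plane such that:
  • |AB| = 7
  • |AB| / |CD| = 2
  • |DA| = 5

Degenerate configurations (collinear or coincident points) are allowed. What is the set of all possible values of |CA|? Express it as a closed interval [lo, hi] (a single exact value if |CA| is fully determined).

|AB| ∈ {7}
|AD| ∈ {5}
|CD| ∈ {7/2}
|BD| ∈ [2, 12]
|AC| ∈ [3/2, 17/2]
|BC| ∈ [0, 31/2]

|CA| ∈ [3/2, 17/2]  (≈ [1.5000, 8.5000])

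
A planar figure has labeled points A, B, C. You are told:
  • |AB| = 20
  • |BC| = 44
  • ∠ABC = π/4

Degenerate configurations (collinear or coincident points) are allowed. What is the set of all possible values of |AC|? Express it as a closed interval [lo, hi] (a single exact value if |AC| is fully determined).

|AC| = 4·√(146 - 55·√(2))  (≈ 33.0377)

|AB| ∈ {20}
|BC| ∈ {44}
|AC| ∈ {4·√(146 - 55·√(2))}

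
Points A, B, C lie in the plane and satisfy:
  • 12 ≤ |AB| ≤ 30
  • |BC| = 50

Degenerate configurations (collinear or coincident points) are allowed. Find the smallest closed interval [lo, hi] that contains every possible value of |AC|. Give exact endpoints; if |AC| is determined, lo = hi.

|AC| ∈ [20, 80]  (≈ [20.0000, 80.0000])

|AB| ∈ [12, 30]
|BC| ∈ {50}
|AC| ∈ [20, 80]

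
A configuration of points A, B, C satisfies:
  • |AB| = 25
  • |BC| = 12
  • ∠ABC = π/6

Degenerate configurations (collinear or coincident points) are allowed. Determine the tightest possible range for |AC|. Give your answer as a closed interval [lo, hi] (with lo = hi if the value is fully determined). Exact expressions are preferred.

|AC| = √(769 - 300·√(3))  (≈ 15.7919)

|AB| ∈ {25}
|BC| ∈ {12}
|AC| ∈ {√(769 - 300·√(3))}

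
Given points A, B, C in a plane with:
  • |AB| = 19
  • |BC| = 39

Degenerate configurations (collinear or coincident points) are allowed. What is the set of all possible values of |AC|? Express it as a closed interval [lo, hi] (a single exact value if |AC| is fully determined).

|AB| ∈ {19}
|BC| ∈ {39}
|AC| ∈ [20, 58]

|AC| ∈ [20, 58]  (≈ [20.0000, 58.0000])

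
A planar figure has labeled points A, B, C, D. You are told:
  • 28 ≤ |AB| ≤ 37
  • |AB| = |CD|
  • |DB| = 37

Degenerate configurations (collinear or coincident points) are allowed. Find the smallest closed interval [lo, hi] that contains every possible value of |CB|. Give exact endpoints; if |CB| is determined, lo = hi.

|AB| ∈ [28, 37]
|BD| ∈ {37}
|CD| ∈ [28, 37]
|AD| ∈ [0, 74]
|BC| ∈ [0, 74]
|AC| ∈ [0, 111]

|CB| ∈ [0, 74]  (≈ [0.0000, 74.0000])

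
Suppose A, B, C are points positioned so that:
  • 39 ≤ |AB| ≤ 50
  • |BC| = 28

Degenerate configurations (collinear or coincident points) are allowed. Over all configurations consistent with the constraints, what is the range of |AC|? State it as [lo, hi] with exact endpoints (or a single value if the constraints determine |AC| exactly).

|AB| ∈ [39, 50]
|BC| ∈ {28}
|AC| ∈ [11, 78]

|AC| ∈ [11, 78]  (≈ [11.0000, 78.0000])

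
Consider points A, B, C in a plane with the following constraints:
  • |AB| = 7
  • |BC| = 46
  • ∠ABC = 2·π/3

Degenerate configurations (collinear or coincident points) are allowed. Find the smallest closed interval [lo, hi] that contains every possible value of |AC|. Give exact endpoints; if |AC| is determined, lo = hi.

|AC| = √(2487)  (≈ 49.8698)

|AB| ∈ {7}
|BC| ∈ {46}
|AC| ∈ {√(2487)}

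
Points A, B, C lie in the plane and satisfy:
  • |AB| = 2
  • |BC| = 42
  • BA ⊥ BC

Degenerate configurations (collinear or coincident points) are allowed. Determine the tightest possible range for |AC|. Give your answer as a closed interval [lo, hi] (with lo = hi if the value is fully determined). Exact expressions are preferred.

|AB| ∈ {2}
|BC| ∈ {42}
|AC| ∈ {2·√(442)}

|AC| = 2·√(442)  (≈ 42.0476)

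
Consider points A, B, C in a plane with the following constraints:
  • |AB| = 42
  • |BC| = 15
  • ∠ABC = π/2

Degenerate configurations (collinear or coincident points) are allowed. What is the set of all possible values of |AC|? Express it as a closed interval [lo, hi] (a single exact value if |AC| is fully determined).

|AB| ∈ {42}
|BC| ∈ {15}
|AC| ∈ {3·√(221)}

|AC| = 3·√(221)  (≈ 44.5982)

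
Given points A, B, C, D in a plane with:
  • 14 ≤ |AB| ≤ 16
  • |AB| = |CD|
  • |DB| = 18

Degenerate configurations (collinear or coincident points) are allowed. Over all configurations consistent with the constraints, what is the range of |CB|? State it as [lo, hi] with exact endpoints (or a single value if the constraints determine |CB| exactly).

|CB| ∈ [2, 34]  (≈ [2.0000, 34.0000])

|AB| ∈ [14, 16]
|BD| ∈ {18}
|CD| ∈ [14, 16]
|AD| ∈ [2, 34]
|BC| ∈ [2, 34]
|AC| ∈ [0, 50]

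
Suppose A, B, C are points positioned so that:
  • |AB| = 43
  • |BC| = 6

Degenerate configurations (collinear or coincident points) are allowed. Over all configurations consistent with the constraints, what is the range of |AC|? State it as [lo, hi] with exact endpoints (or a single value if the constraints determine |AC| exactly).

|AC| ∈ [37, 49]  (≈ [37.0000, 49.0000])

|AB| ∈ {43}
|BC| ∈ {6}
|AC| ∈ [37, 49]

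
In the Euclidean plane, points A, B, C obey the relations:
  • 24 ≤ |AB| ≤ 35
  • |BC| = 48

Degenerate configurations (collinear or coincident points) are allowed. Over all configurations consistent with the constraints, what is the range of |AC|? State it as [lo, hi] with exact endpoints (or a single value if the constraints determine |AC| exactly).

|AC| ∈ [13, 83]  (≈ [13.0000, 83.0000])

|AB| ∈ [24, 35]
|BC| ∈ {48}
|AC| ∈ [13, 83]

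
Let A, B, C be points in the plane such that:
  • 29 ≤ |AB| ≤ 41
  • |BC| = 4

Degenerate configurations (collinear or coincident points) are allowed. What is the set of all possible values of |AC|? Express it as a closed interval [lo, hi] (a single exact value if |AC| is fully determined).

|AB| ∈ [29, 41]
|BC| ∈ {4}
|AC| ∈ [25, 45]

|AC| ∈ [25, 45]  (≈ [25.0000, 45.0000])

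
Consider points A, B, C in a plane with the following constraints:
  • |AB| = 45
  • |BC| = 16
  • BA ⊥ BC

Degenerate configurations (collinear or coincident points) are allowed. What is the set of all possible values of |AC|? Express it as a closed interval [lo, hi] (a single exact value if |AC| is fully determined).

|AC| = √(2281)  (≈ 47.7598)

|AB| ∈ {45}
|BC| ∈ {16}
|AC| ∈ {√(2281)}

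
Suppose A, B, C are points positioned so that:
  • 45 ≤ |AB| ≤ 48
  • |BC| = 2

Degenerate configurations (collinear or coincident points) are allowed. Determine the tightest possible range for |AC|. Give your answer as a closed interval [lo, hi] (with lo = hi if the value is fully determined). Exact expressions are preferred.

|AC| ∈ [43, 50]  (≈ [43.0000, 50.0000])

|AB| ∈ [45, 48]
|BC| ∈ {2}
|AC| ∈ [43, 50]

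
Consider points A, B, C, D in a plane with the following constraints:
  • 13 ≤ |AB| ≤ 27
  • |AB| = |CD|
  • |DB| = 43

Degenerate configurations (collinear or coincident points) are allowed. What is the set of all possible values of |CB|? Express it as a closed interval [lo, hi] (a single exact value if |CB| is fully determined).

|AB| ∈ [13, 27]
|BD| ∈ {43}
|CD| ∈ [13, 27]
|AD| ∈ [16, 70]
|BC| ∈ [16, 70]
|AC| ∈ [0, 97]

|CB| ∈ [16, 70]  (≈ [16.0000, 70.0000])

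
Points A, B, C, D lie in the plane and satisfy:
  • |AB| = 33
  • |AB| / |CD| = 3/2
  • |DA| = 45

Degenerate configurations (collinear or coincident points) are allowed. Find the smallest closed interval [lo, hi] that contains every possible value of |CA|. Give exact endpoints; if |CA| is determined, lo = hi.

|AB| ∈ {33}
|AD| ∈ {45}
|CD| ∈ {22}
|BD| ∈ [12, 78]
|AC| ∈ [23, 67]
|BC| ∈ [0, 100]

|CA| ∈ [23, 67]  (≈ [23.0000, 67.0000])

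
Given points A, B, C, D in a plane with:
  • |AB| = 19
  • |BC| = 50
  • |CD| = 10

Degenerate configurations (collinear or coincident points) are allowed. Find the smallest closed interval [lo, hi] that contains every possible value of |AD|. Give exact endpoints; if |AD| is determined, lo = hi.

|AD| ∈ [21, 79]  (≈ [21.0000, 79.0000])

|AB| ∈ {19}
|BC| ∈ {50}
|CD| ∈ {10}
|AC| ∈ [31, 69]
|BD| ∈ [40, 60]
|AD| ∈ [21, 79]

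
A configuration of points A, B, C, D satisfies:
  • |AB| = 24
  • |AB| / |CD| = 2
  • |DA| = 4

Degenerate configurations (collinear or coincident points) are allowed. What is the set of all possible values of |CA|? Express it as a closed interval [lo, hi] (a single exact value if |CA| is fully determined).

|CA| ∈ [8, 16]  (≈ [8.0000, 16.0000])

|AB| ∈ {24}
|AD| ∈ {4}
|CD| ∈ {12}
|BD| ∈ [20, 28]
|AC| ∈ [8, 16]
|BC| ∈ [8, 40]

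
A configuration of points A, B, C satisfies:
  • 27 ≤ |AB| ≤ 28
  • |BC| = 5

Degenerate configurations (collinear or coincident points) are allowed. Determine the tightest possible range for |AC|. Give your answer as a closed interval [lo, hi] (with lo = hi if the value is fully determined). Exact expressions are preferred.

|AC| ∈ [22, 33]  (≈ [22.0000, 33.0000])

|AB| ∈ [27, 28]
|BC| ∈ {5}
|AC| ∈ [22, 33]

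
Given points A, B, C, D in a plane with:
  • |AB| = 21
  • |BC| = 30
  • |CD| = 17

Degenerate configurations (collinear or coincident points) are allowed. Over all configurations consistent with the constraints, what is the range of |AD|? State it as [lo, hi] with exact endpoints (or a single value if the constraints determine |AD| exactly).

|AD| ∈ [0, 68]  (≈ [0.0000, 68.0000])

|AB| ∈ {21}
|BC| ∈ {30}
|CD| ∈ {17}
|AC| ∈ [9, 51]
|BD| ∈ [13, 47]
|AD| ∈ [0, 68]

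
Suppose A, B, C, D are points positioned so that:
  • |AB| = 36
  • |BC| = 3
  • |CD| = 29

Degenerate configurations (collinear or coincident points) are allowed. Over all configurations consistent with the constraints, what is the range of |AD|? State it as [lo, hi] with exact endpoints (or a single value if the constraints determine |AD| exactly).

|AD| ∈ [4, 68]  (≈ [4.0000, 68.0000])

|AB| ∈ {36}
|BC| ∈ {3}
|CD| ∈ {29}
|AC| ∈ [33, 39]
|BD| ∈ [26, 32]
|AD| ∈ [4, 68]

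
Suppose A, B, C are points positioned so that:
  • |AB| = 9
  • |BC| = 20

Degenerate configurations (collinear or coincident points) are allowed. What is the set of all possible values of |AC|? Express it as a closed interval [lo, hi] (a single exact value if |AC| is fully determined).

|AC| ∈ [11, 29]  (≈ [11.0000, 29.0000])

|AB| ∈ {9}
|BC| ∈ {20}
|AC| ∈ [11, 29]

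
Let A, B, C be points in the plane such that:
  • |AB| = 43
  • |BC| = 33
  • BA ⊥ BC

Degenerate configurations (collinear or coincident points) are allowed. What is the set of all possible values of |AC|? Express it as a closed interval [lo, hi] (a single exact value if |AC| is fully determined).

|AC| = √(2938)  (≈ 54.2033)

|AB| ∈ {43}
|BC| ∈ {33}
|AC| ∈ {√(2938)}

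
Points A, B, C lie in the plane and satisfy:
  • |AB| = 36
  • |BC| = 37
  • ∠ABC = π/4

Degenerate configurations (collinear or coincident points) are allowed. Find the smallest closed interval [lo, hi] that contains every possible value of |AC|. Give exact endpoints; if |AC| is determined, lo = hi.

|AB| ∈ {36}
|BC| ∈ {37}
|AC| ∈ {√(2665 - 1332·√(2))}

|AC| = √(2665 - 1332·√(2))  (≈ 27.9512)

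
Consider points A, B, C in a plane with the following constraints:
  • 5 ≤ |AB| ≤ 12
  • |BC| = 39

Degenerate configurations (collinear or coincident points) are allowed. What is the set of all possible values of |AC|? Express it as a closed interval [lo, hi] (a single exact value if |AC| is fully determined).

|AB| ∈ [5, 12]
|BC| ∈ {39}
|AC| ∈ [27, 51]

|AC| ∈ [27, 51]  (≈ [27.0000, 51.0000])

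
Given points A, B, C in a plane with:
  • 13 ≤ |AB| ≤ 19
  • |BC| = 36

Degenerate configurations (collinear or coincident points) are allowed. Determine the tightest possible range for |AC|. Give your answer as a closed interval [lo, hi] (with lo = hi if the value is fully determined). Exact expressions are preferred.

|AB| ∈ [13, 19]
|BC| ∈ {36}
|AC| ∈ [17, 55]

|AC| ∈ [17, 55]  (≈ [17.0000, 55.0000])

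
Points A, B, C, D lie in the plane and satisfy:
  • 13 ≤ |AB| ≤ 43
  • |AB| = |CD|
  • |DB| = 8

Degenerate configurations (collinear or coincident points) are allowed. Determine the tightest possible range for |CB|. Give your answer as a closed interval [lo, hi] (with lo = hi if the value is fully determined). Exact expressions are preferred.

|CB| ∈ [5, 51]  (≈ [5.0000, 51.0000])

|AB| ∈ [13, 43]
|BD| ∈ {8}
|CD| ∈ [13, 43]
|AD| ∈ [5, 51]
|BC| ∈ [5, 51]
|AC| ∈ [0, 94]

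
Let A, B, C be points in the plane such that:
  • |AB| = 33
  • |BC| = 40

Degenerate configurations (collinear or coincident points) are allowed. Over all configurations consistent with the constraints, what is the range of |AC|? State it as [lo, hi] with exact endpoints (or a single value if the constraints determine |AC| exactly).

|AB| ∈ {33}
|BC| ∈ {40}
|AC| ∈ [7, 73]

|AC| ∈ [7, 73]  (≈ [7.0000, 73.0000])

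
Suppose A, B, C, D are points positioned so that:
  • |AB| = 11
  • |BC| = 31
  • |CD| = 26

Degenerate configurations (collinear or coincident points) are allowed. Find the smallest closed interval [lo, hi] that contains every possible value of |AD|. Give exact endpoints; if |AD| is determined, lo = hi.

|AD| ∈ [0, 68]  (≈ [0.0000, 68.0000])

|AB| ∈ {11}
|BC| ∈ {31}
|CD| ∈ {26}
|AC| ∈ [20, 42]
|BD| ∈ [5, 57]
|AD| ∈ [0, 68]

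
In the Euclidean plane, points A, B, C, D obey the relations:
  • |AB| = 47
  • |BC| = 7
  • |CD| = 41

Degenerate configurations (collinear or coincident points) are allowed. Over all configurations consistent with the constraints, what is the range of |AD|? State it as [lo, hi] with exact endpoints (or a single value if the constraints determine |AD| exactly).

|AD| ∈ [0, 95]  (≈ [0.0000, 95.0000])

|AB| ∈ {47}
|BC| ∈ {7}
|CD| ∈ {41}
|AC| ∈ [40, 54]
|BD| ∈ [34, 48]
|AD| ∈ [0, 95]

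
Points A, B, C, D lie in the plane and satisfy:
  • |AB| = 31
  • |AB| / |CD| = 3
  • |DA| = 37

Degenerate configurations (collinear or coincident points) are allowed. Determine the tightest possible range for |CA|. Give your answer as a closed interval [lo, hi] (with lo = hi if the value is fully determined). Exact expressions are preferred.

|AB| ∈ {31}
|AD| ∈ {37}
|CD| ∈ {31/3}
|BD| ∈ [6, 68]
|AC| ∈ [80/3, 142/3]
|BC| ∈ [0, 235/3]

|CA| ∈ [80/3, 142/3]  (≈ [26.6667, 47.3333])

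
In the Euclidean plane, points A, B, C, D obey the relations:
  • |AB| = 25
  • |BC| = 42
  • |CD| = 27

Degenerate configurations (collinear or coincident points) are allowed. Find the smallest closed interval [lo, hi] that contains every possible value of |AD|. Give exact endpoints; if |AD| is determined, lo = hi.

|AD| ∈ [0, 94]  (≈ [0.0000, 94.0000])

|AB| ∈ {25}
|BC| ∈ {42}
|CD| ∈ {27}
|AC| ∈ [17, 67]
|BD| ∈ [15, 69]
|AD| ∈ [0, 94]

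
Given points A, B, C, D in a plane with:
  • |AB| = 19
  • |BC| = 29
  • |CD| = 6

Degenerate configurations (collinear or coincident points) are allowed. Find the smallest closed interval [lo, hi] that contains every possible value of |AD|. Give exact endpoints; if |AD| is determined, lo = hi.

|AD| ∈ [4, 54]  (≈ [4.0000, 54.0000])

|AB| ∈ {19}
|BC| ∈ {29}
|CD| ∈ {6}
|AC| ∈ [10, 48]
|BD| ∈ [23, 35]
|AD| ∈ [4, 54]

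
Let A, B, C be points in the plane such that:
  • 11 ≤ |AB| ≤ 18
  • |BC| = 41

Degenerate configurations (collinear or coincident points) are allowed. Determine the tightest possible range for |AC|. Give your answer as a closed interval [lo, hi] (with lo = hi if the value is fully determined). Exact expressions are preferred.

|AC| ∈ [23, 59]  (≈ [23.0000, 59.0000])

|AB| ∈ [11, 18]
|BC| ∈ {41}
|AC| ∈ [23, 59]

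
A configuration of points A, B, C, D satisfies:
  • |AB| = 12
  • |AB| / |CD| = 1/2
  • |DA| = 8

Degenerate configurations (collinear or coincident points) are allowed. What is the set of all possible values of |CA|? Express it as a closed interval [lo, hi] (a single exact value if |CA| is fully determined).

|AB| ∈ {12}
|AD| ∈ {8}
|CD| ∈ {24}
|BD| ∈ [4, 20]
|AC| ∈ [16, 32]
|BC| ∈ [4, 44]

|CA| ∈ [16, 32]  (≈ [16.0000, 32.0000])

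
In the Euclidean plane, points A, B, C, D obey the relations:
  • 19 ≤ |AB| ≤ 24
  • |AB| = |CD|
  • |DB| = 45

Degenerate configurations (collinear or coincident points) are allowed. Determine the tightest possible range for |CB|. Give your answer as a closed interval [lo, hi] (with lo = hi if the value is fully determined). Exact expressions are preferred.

|CB| ∈ [21, 69]  (≈ [21.0000, 69.0000])

|AB| ∈ [19, 24]
|BD| ∈ {45}
|CD| ∈ [19, 24]
|AD| ∈ [21, 69]
|BC| ∈ [21, 69]
|AC| ∈ [0, 93]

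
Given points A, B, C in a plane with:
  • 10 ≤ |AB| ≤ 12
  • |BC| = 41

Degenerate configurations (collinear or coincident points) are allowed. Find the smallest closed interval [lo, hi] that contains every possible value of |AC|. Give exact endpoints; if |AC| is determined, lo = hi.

|AC| ∈ [29, 53]  (≈ [29.0000, 53.0000])

|AB| ∈ [10, 12]
|BC| ∈ {41}
|AC| ∈ [29, 53]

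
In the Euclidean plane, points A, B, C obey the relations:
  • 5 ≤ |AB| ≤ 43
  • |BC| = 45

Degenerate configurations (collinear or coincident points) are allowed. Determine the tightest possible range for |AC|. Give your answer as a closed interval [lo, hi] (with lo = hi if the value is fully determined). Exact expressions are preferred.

|AC| ∈ [2, 88]  (≈ [2.0000, 88.0000])

|AB| ∈ [5, 43]
|BC| ∈ {45}
|AC| ∈ [2, 88]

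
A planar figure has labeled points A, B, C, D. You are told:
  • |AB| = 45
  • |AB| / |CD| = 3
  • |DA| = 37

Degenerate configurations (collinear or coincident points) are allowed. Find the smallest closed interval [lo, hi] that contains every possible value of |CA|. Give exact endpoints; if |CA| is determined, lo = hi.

|AB| ∈ {45}
|AD| ∈ {37}
|CD| ∈ {15}
|BD| ∈ [8, 82]
|AC| ∈ [22, 52]
|BC| ∈ [0, 97]

|CA| ∈ [22, 52]  (≈ [22.0000, 52.0000])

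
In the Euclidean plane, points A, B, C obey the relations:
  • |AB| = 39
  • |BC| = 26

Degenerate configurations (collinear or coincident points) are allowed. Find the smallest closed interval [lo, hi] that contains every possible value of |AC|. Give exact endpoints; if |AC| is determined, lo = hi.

|AB| ∈ {39}
|BC| ∈ {26}
|AC| ∈ [13, 65]

|AC| ∈ [13, 65]  (≈ [13.0000, 65.0000])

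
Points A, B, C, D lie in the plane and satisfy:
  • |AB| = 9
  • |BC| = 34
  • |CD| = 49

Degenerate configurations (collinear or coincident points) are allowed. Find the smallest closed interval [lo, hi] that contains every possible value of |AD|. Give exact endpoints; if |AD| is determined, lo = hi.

|AB| ∈ {9}
|BC| ∈ {34}
|CD| ∈ {49}
|AC| ∈ [25, 43]
|BD| ∈ [15, 83]
|AD| ∈ [6, 92]

|AD| ∈ [6, 92]  (≈ [6.0000, 92.0000])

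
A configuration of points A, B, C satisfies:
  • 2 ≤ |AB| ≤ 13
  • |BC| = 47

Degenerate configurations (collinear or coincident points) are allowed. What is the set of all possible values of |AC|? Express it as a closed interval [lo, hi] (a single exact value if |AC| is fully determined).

|AC| ∈ [34, 60]  (≈ [34.0000, 60.0000])

|AB| ∈ [2, 13]
|BC| ∈ {47}
|AC| ∈ [34, 60]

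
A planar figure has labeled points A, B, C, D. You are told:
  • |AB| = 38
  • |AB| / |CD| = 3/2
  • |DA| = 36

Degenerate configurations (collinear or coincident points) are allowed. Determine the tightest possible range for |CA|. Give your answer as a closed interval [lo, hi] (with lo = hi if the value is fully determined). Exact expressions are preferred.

|CA| ∈ [32/3, 184/3]  (≈ [10.6667, 61.3333])

|AB| ∈ {38}
|AD| ∈ {36}
|CD| ∈ {76/3}
|BD| ∈ [2, 74]
|AC| ∈ [32/3, 184/3]
|BC| ∈ [0, 298/3]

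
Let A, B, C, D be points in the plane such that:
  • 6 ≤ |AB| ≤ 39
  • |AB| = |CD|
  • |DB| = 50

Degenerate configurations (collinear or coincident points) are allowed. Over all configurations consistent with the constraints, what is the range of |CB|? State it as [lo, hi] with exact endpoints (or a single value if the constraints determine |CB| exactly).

|AB| ∈ [6, 39]
|BD| ∈ {50}
|CD| ∈ [6, 39]
|AD| ∈ [11, 89]
|BC| ∈ [11, 89]
|AC| ∈ [0, 128]

|CB| ∈ [11, 89]  (≈ [11.0000, 89.0000])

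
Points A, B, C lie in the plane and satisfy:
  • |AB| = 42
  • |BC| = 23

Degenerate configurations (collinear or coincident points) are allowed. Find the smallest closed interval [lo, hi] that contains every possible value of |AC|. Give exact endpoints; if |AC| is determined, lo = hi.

|AC| ∈ [19, 65]  (≈ [19.0000, 65.0000])

|AB| ∈ {42}
|BC| ∈ {23}
|AC| ∈ [19, 65]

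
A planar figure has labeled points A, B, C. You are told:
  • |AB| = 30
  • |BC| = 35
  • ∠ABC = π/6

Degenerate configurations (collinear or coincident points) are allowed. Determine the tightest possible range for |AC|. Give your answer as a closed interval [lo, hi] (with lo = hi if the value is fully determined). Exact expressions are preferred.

|AC| = 5·√(85 - 42·√(3))  (≈ 17.5028)

|AB| ∈ {30}
|BC| ∈ {35}
|AC| ∈ {5·√(85 - 42·√(3))}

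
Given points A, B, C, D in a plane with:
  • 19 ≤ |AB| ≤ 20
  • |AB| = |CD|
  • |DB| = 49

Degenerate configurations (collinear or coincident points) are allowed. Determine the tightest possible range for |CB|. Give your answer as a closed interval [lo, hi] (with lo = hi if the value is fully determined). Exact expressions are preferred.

|CB| ∈ [29, 69]  (≈ [29.0000, 69.0000])

|AB| ∈ [19, 20]
|BD| ∈ {49}
|CD| ∈ [19, 20]
|AD| ∈ [29, 69]
|BC| ∈ [29, 69]
|AC| ∈ [9, 89]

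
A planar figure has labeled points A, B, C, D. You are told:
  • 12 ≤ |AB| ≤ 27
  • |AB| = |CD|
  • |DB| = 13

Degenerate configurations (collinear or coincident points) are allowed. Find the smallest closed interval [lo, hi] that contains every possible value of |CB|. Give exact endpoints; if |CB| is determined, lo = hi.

|AB| ∈ [12, 27]
|BD| ∈ {13}
|CD| ∈ [12, 27]
|AD| ∈ [0, 40]
|BC| ∈ [0, 40]
|AC| ∈ [0, 67]

|CB| ∈ [0, 40]  (≈ [0.0000, 40.0000])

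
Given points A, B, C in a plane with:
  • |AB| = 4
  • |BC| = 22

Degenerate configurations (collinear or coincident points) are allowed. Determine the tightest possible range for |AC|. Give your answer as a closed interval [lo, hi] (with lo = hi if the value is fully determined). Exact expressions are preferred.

|AC| ∈ [18, 26]  (≈ [18.0000, 26.0000])

|AB| ∈ {4}
|BC| ∈ {22}
|AC| ∈ [18, 26]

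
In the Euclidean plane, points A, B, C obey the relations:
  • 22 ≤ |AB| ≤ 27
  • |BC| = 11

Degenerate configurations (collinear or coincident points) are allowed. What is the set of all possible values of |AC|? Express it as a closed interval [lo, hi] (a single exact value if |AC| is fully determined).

|AB| ∈ [22, 27]
|BC| ∈ {11}
|AC| ∈ [11, 38]

|AC| ∈ [11, 38]  (≈ [11.0000, 38.0000])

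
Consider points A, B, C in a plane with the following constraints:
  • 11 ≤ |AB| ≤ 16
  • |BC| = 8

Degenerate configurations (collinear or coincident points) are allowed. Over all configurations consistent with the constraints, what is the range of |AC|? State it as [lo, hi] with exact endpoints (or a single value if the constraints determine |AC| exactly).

|AC| ∈ [3, 24]  (≈ [3.0000, 24.0000])

|AB| ∈ [11, 16]
|BC| ∈ {8}
|AC| ∈ [3, 24]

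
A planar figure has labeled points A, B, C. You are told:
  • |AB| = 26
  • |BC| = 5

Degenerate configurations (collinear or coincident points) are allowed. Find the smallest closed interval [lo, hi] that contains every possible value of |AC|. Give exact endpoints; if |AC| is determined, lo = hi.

|AB| ∈ {26}
|BC| ∈ {5}
|AC| ∈ [21, 31]

|AC| ∈ [21, 31]  (≈ [21.0000, 31.0000])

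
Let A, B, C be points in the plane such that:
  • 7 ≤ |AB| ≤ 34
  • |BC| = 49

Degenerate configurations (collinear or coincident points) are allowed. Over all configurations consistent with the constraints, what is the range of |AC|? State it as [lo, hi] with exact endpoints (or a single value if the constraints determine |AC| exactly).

|AC| ∈ [15, 83]  (≈ [15.0000, 83.0000])

|AB| ∈ [7, 34]
|BC| ∈ {49}
|AC| ∈ [15, 83]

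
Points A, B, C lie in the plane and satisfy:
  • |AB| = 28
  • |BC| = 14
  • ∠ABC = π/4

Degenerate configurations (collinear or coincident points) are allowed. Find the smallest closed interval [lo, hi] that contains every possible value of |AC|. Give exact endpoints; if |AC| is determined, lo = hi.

|AC| = 14·√(5 - 2·√(2))  (≈ 20.6308)

|AB| ∈ {28}
|BC| ∈ {14}
|AC| ∈ {14·√(5 - 2·√(2))}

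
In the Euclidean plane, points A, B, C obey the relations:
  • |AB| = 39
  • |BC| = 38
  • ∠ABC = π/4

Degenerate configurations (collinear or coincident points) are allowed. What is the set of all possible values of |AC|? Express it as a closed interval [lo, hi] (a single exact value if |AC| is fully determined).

|AB| ∈ {39}
|BC| ∈ {38}
|AC| ∈ {√(2965 - 1482·√(2))}

|AC| = √(2965 - 1482·√(2))  (≈ 29.4811)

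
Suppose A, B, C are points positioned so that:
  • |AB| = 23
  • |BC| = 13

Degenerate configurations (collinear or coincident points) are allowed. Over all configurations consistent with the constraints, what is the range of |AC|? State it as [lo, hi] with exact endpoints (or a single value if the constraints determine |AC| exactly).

|AC| ∈ [10, 36]  (≈ [10.0000, 36.0000])

|AB| ∈ {23}
|BC| ∈ {13}
|AC| ∈ [10, 36]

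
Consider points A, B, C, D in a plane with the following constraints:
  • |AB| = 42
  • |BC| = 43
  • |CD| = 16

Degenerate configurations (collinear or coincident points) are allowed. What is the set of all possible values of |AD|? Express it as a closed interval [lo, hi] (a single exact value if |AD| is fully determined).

|AD| ∈ [0, 101]  (≈ [0.0000, 101.0000])

|AB| ∈ {42}
|BC| ∈ {43}
|CD| ∈ {16}
|AC| ∈ [1, 85]
|BD| ∈ [27, 59]
|AD| ∈ [0, 101]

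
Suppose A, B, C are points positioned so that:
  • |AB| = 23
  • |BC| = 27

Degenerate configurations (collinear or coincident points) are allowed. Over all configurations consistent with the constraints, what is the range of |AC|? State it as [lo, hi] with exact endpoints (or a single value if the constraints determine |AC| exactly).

|AB| ∈ {23}
|BC| ∈ {27}
|AC| ∈ [4, 50]

|AC| ∈ [4, 50]  (≈ [4.0000, 50.0000])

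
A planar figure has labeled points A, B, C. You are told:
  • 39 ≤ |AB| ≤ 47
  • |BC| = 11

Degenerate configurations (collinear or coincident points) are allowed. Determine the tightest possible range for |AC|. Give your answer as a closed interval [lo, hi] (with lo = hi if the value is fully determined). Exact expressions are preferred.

|AC| ∈ [28, 58]  (≈ [28.0000, 58.0000])

|AB| ∈ [39, 47]
|BC| ∈ {11}
|AC| ∈ [28, 58]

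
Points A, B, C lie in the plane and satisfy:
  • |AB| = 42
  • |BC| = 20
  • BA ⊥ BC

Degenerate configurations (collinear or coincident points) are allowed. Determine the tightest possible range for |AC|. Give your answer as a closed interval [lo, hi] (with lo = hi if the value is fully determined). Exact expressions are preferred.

|AC| = 2·√(541)  (≈ 46.5188)

|AB| ∈ {42}
|BC| ∈ {20}
|AC| ∈ {2·√(541)}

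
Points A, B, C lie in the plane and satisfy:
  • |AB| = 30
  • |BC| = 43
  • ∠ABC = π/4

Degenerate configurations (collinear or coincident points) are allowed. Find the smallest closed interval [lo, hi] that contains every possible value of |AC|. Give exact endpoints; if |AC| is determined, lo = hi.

|AB| ∈ {30}
|BC| ∈ {43}
|AC| ∈ {√(2749 - 1290·√(2))}

|AC| = √(2749 - 1290·√(2))  (≈ 30.4083)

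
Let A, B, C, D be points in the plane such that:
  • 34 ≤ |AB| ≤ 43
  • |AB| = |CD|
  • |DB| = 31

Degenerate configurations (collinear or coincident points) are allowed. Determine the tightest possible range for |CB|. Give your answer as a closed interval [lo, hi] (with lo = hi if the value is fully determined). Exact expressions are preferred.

|AB| ∈ [34, 43]
|BD| ∈ {31}
|CD| ∈ [34, 43]
|AD| ∈ [3, 74]
|BC| ∈ [3, 74]
|AC| ∈ [0, 117]

|CB| ∈ [3, 74]  (≈ [3.0000, 74.0000])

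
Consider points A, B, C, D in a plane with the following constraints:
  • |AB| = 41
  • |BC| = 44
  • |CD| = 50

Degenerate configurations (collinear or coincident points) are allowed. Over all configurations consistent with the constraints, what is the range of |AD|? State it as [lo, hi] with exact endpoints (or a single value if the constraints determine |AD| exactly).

|AB| ∈ {41}
|BC| ∈ {44}
|CD| ∈ {50}
|AC| ∈ [3, 85]
|BD| ∈ [6, 94]
|AD| ∈ [0, 135]

|AD| ∈ [0, 135]  (≈ [0.0000, 135.0000])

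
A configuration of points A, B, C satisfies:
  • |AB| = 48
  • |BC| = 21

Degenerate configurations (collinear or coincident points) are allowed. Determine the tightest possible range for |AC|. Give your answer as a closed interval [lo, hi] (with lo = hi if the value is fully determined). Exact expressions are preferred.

|AC| ∈ [27, 69]  (≈ [27.0000, 69.0000])

|AB| ∈ {48}
|BC| ∈ {21}
|AC| ∈ [27, 69]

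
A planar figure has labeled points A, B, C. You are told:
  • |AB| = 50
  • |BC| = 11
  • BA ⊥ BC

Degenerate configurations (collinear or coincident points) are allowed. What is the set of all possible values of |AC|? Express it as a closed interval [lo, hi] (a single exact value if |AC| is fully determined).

|AC| = √(2621)  (≈ 51.1957)

|AB| ∈ {50}
|BC| ∈ {11}
|AC| ∈ {√(2621)}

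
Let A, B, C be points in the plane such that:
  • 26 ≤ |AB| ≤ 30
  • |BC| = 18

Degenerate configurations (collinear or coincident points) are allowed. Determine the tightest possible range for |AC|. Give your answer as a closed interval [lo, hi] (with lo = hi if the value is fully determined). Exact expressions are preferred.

|AC| ∈ [8, 48]  (≈ [8.0000, 48.0000])

|AB| ∈ [26, 30]
|BC| ∈ {18}
|AC| ∈ [8, 48]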